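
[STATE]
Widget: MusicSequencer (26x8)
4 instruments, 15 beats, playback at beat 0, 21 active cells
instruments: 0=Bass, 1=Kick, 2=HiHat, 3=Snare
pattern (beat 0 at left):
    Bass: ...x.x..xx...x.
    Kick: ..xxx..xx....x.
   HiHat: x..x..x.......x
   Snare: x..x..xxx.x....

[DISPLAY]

      ▼12345678901234     
  Bass···█·█··██···█·     
  Kick··███··██····█·     
 HiHat█··█··█·······█     
 Snare█··█··███·█····     
                          
                          
                          


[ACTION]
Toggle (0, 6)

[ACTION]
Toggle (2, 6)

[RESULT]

      ▼12345678901234     
  Bass···█·██·██···█·     
  Kick··███··██····█·     
 HiHat█··█··········█     
 Snare█··█··███·█····     
                          
                          
                          


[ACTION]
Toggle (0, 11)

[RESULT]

      ▼12345678901234     
  Bass···█·██·██·█·█·     
  Kick··███··██····█·     
 HiHat█··█··········█     
 Snare█··█··███·█····     
                          
                          
                          


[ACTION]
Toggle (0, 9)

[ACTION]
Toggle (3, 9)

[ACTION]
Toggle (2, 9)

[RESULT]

      ▼12345678901234     
  Bass···█·██·█··█·█·     
  Kick··███··██····█·     
 HiHat█··█·····█····█     
 Snare█··█··█████····     
                          
                          
                          


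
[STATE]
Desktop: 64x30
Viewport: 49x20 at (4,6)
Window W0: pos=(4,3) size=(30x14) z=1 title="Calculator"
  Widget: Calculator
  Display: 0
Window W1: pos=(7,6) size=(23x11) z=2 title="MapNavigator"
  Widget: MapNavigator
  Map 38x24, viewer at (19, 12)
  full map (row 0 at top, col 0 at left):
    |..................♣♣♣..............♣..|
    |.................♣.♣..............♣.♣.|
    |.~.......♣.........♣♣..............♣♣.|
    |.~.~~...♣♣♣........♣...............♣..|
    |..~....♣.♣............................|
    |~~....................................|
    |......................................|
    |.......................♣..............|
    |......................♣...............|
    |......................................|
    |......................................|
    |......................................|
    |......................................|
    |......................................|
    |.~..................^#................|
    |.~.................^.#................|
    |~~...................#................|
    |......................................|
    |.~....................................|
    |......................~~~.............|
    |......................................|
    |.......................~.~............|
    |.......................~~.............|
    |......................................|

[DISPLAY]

┃  ┏━━━━━━━━━━━━━━━━━━━━━┓  0┃                   
┃┌─┃ MapNavigator        ┃   ┃                   
┃│ ┠─────────────────────┨   ┃                   
┃├─┃.....................┃   ┃                   
┃│ ┃.....................┃   ┃                   
┃├─┃.....................┃   ┃                   
┃│ ┃..........@..........┃   ┃                   
┃├─┃.....................┃   ┃                   
┃│ ┃...........^#........┃   ┃                   
┃└─┃..........^.#........┃   ┃                   
┗━━┗━━━━━━━━━━━━━━━━━━━━━┛━━━┛                   
                                                 
                                                 
                                                 
                                                 
                                                 
                                                 
                                                 
                                                 
                                                 


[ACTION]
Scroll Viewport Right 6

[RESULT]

━━━━━━━━━━━━━━━━━━━┓  0┃                         
apNavigator        ┃   ┃                         
───────────────────┨   ┃                         
...................┃   ┃                         
...................┃   ┃                         
...................┃   ┃                         
........@..........┃   ┃                         
...................┃   ┃                         
.........^#........┃   ┃                         
........^.#........┃   ┃                         
━━━━━━━━━━━━━━━━━━━┛━━━┛                         
                                                 
                                                 
                                                 
                                                 
                                                 
                                                 
                                                 
                                                 
                                                 


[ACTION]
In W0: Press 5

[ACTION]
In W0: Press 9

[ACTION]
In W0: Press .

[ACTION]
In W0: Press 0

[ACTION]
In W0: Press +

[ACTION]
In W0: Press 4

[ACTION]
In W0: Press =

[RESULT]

━━━━━━━━━━━━━━━━━━━┓ 63┃                         
apNavigator        ┃   ┃                         
───────────────────┨   ┃                         
...................┃   ┃                         
...................┃   ┃                         
...................┃   ┃                         
........@..........┃   ┃                         
...................┃   ┃                         
.........^#........┃   ┃                         
........^.#........┃   ┃                         
━━━━━━━━━━━━━━━━━━━┛━━━┛                         
                                                 
                                                 
                                                 
                                                 
                                                 
                                                 
                                                 
                                                 
                                                 


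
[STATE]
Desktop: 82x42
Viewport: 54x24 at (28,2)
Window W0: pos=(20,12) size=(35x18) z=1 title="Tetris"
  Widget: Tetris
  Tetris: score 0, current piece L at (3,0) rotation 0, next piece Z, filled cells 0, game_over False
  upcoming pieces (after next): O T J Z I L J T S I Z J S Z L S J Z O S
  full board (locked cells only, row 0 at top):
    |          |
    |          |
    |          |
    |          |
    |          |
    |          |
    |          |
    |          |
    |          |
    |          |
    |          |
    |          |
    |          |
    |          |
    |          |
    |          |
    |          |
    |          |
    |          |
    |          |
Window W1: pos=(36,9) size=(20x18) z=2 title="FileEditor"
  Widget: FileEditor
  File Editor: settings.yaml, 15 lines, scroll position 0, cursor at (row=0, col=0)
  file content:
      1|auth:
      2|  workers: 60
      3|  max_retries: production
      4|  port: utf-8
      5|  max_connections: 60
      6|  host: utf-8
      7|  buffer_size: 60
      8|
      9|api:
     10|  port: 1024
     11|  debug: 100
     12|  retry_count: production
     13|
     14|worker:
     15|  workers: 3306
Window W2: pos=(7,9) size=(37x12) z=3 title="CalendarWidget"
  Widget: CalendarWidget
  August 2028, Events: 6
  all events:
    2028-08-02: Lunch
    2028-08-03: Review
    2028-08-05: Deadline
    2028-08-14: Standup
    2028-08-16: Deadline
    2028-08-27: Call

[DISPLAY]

                                                      
                                                      
                                                      
                                                      
                                                      
                                                      
                                                      
━━━━━━━━━━━━━━━┓━━━━━━━━━━━┓                          
               ┃itor       ┃                          
───────────────┨───────────┨                          
028            ┃          ▲┃                          
               ┃rs: 60    █┃                          
  6            ┃etries: pr░┃                          
               ┃ utf-8    ░┃                          
20             ┃onnections░┃                          
*              ┃ utf-8    ░┃                          
               ┃r_size: 60░┃                          
               ┃          ░┃                          
━━━━━━━━━━━━━━━┛          ░┃                          
   │Scor┃  port: 1024     ░┃                          
   │0   ┃  debug: 100     ░┃                          
   │    ┃  retry_count: pr░┃                          
   │    ┃                 ░┃                          
   │    ┃worker:          ▼┃                          


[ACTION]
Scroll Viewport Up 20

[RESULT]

                                                      
                                                      
                                                      
                                                      
                                                      
                                                      
                                                      
                                                      
                                                      
━━━━━━━━━━━━━━━┓━━━━━━━━━━━┓                          
               ┃itor       ┃                          
───────────────┨───────────┨                          
028            ┃          ▲┃                          
               ┃rs: 60    █┃                          
  6            ┃etries: pr░┃                          
               ┃ utf-8    ░┃                          
20             ┃onnections░┃                          
*              ┃ utf-8    ░┃                          
               ┃r_size: 60░┃                          
               ┃          ░┃                          
━━━━━━━━━━━━━━━┛          ░┃                          
   │Scor┃  port: 1024     ░┃                          
   │0   ┃  debug: 100     ░┃                          
   │    ┃  retry_count: pr░┃                          


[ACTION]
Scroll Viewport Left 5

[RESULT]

                                                      
                                                      
                                                      
                                                      
                                                      
                                                      
                                                      
                                                      
                                                      
━━━━━━━━━━━━━━━━━━━━┓━━━━━━━━━━━┓                     
                    ┃itor       ┃                     
────────────────────┨───────────┨                     
ust 2028            ┃          ▲┃                     
Sa Su               ┃rs: 60    █┃                     
4  5*  6            ┃etries: pr░┃                     
12 13               ┃ utf-8    ░┃                     
8 19 20             ┃onnections░┃                     
26 27*              ┃ utf-8    ░┃                     
                    ┃r_size: 60░┃                     
                    ┃          ░┃                     
━━━━━━━━━━━━━━━━━━━━┛          ░┃                     
        │Scor┃  port: 1024     ░┃                     
        │0   ┃  debug: 100     ░┃                     
        │    ┃  retry_count: pr░┃                     


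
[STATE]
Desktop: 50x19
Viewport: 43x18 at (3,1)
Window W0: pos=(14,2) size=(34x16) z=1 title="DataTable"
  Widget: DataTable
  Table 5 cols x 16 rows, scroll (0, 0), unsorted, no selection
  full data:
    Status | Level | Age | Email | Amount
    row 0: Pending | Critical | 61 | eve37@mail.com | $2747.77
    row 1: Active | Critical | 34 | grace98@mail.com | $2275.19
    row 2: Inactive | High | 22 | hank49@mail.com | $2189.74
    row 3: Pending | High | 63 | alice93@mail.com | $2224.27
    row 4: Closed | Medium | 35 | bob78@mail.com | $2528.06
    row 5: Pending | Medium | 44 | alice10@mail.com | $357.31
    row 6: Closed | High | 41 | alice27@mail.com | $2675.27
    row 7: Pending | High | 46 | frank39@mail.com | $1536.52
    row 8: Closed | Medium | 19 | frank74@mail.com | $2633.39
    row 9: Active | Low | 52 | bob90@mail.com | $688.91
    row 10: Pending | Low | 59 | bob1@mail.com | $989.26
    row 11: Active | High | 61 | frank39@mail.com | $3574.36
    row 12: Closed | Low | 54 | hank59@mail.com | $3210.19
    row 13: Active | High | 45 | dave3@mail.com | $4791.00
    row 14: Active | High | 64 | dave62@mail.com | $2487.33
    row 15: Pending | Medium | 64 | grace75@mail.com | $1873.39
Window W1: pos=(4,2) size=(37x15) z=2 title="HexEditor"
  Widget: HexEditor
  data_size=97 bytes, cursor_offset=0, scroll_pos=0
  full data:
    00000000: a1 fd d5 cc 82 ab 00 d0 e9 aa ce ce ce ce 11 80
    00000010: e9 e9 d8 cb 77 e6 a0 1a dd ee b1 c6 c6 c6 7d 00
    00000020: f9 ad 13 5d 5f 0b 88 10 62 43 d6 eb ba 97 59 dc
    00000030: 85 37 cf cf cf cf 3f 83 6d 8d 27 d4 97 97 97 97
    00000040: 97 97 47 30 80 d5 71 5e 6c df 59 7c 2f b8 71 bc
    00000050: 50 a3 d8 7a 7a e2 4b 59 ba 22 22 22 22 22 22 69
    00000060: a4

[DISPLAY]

                                           
 ┏━━━━━━━━━━━━━━━━━━━━━━━━━━━━━━━━━━━┓━━━━━
 ┃ HexEditor                         ┃     
 ┠───────────────────────────────────┨─────
 ┃00000000  A1 fd d5 cc 82 ab 00 d0  ┃l    
 ┃00000010  e9 e9 d8 cb 77 e6 a0 1a  ┃─────
 ┃00000020  f9 ad 13 5d 5f 0b 88 10  ┃7@mai
 ┃00000030  85 37 cf cf cf cf 3f 83  ┃e98@m
 ┃00000040  97 97 47 30 80 d5 71 5e  ┃49@ma
 ┃00000050  50 a3 d8 7a 7a e2 4b 59  ┃e93@m
 ┃00000060  a4                       ┃8@mai
 ┃                                   ┃e10@m
 ┃                                   ┃e27@m
 ┃                                   ┃k39@m
 ┃                                   ┃k74@m
 ┗━━━━━━━━━━━━━━━━━━━━━━━━━━━━━━━━━━━┛0@mai
           ┗━━━━━━━━━━━━━━━━━━━━━━━━━━━━━━━
                                           


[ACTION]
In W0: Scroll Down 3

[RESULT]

                                           
 ┏━━━━━━━━━━━━━━━━━━━━━━━━━━━━━━━━━━━┓━━━━━
 ┃ HexEditor                         ┃     
 ┠───────────────────────────────────┨─────
 ┃00000000  A1 fd d5 cc 82 ab 00 d0  ┃l    
 ┃00000010  e9 e9 d8 cb 77 e6 a0 1a  ┃─────
 ┃00000020  f9 ad 13 5d 5f 0b 88 10  ┃e93@m
 ┃00000030  85 37 cf cf cf cf 3f 83  ┃8@mai
 ┃00000040  97 97 47 30 80 d5 71 5e  ┃e10@m
 ┃00000050  50 a3 d8 7a 7a e2 4b 59  ┃e27@m
 ┃00000060  a4                       ┃k39@m
 ┃                                   ┃k74@m
 ┃                                   ┃0@mai
 ┃                                   ┃@mail
 ┃                                   ┃k39@m
 ┗━━━━━━━━━━━━━━━━━━━━━━━━━━━━━━━━━━━┛59@ma
           ┗━━━━━━━━━━━━━━━━━━━━━━━━━━━━━━━
                                           


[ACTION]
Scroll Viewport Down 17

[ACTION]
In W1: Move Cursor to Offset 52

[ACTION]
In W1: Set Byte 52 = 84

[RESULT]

                                           
 ┏━━━━━━━━━━━━━━━━━━━━━━━━━━━━━━━━━━━┓━━━━━
 ┃ HexEditor                         ┃     
 ┠───────────────────────────────────┨─────
 ┃00000000  a1 fd d5 cc 82 ab 00 d0  ┃l    
 ┃00000010  e9 e9 d8 cb 77 e6 a0 1a  ┃─────
 ┃00000020  f9 ad 13 5d 5f 0b 88 10  ┃e93@m
 ┃00000030  85 37 cf cf 84 cf 3f 83  ┃8@mai
 ┃00000040  97 97 47 30 80 d5 71 5e  ┃e10@m
 ┃00000050  50 a3 d8 7a 7a e2 4b 59  ┃e27@m
 ┃00000060  a4                       ┃k39@m
 ┃                                   ┃k74@m
 ┃                                   ┃0@mai
 ┃                                   ┃@mail
 ┃                                   ┃k39@m
 ┗━━━━━━━━━━━━━━━━━━━━━━━━━━━━━━━━━━━┛59@ma
           ┗━━━━━━━━━━━━━━━━━━━━━━━━━━━━━━━
                                           


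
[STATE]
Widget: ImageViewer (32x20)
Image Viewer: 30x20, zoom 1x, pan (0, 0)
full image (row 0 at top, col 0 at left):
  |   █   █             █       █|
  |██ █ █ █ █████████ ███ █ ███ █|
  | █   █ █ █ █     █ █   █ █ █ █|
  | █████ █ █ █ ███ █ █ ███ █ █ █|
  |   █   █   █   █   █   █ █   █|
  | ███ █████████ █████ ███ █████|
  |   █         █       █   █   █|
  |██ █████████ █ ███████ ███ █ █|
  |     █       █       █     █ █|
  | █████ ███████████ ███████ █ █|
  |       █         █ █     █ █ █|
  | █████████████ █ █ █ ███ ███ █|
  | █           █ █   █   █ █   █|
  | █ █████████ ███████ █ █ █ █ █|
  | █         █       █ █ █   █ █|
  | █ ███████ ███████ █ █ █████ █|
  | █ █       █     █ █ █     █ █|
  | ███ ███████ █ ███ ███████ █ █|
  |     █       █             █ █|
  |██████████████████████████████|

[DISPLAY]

   █   █             █       █  
██ █ █ █ █████████ ███ █ ███ █  
 █   █ █ █ █     █ █   █ █ █ █  
 █████ █ █ █ ███ █ █ ███ █ █ █  
   █   █   █   █   █   █ █   █  
 ███ █████████ █████ ███ █████  
   █         █       █   █   █  
██ █████████ █ ███████ ███ █ █  
     █       █       █     █ █  
 █████ ███████████ ███████ █ █  
       █         █ █     █ █ █  
 █████████████ █ █ █ ███ ███ █  
 █           █ █   █   █ █   █  
 █ █████████ ███████ █ █ █ █ █  
 █         █       █ █ █   █ █  
 █ ███████ ███████ █ █ █████ █  
 █ █       █     █ █ █     █ █  
 ███ ███████ █ ███ ███████ █ █  
     █       █             █ █  
██████████████████████████████  


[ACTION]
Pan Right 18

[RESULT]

   █       █                    
 ███ █ ███ █                    
 █   █ █ █ █                    
 █ ███ █ █ █                    
 █   █ █   █                    
██ ███ █████                    
   █   █   █                    
████ ███ █ █                    
   █     █ █                    
 ███████ █ █                    
 █     █ █ █                    
 █ ███ ███ █                    
 █   █ █   █                    
██ █ █ █ █ █                    
 █ █ █   █ █                    
 █ █ █████ █                    
 █ █     █ █                    
 ███████ █ █                    
         █ █                    
████████████                    


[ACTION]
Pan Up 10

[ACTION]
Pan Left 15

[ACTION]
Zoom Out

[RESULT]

█   █             █       █     
█ █ █ █████████ ███ █ ███ █     
  █ █ █ █     █ █   █ █ █ █     
███ █ █ █ ███ █ █ ███ █ █ █     
█   █   █   █   █   █ █   █     
█ █████████ █████ ███ █████     
█         █       █   █   █     
█████████ █ ███████ ███ █ █     
  █       █       █     █ █     
███ ███████████ ███████ █ █     
    █         █ █     █ █ █     
███████████ █ █ █ ███ ███ █     
          █ █   █   █ █   █     
█████████ ███████ █ █ █ █ █     
        █       █ █ █   █ █     
███████ ███████ █ █ █████ █     
█       █     █ █ █     █ █     
█ ███████ █ ███ ███████ █ █     
  █       █             █ █     
███████████████████████████     


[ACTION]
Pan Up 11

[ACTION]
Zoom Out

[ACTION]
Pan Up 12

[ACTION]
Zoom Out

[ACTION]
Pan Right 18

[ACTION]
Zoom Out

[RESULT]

█       █                       
█ █ ███ █                       
  █ █ █ █                       
███ █ █ █                       
  █ █   █                       
███ █████                       
█   █   █                       
█ ███ █ █                       
█     █ █                       
█████ █ █                       
    █ █ █                       
███ ███ █                       
  █ █   █                       
█ █ █ █ █                       
█ █   █ █                       
█ █████ █                       
█     █ █                       
█████ █ █                       
      █ █                       
█████████                       


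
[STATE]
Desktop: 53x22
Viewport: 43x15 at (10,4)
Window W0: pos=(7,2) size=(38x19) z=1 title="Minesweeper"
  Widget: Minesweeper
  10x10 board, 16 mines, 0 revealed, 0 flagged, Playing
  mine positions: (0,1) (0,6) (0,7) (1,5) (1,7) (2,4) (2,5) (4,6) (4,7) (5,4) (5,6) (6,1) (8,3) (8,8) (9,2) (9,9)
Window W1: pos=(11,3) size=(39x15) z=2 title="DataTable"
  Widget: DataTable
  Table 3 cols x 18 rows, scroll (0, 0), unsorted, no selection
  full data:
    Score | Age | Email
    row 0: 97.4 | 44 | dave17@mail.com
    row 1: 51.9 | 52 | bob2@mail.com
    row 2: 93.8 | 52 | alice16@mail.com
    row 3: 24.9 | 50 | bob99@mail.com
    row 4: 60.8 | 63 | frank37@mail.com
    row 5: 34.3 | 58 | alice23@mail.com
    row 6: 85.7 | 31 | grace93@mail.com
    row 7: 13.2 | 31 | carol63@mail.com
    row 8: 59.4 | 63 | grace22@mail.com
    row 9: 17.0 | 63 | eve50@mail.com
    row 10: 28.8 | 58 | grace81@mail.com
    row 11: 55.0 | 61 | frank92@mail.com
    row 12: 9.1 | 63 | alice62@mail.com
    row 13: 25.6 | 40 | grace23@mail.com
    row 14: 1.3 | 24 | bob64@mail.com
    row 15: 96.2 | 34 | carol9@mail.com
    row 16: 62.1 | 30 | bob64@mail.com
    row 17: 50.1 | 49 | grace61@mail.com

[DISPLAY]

─┃ DataTable                           ┃   
■┠─────────────────────────────────────┨   
■┃Score│Age│Email                      ┃   
■┃─────┼───┼────────────────           ┃   
■┃97.4 │44 │dave17@mail.com            ┃   
■┃51.9 │52 │bob2@mail.com              ┃   
■┃93.8 │52 │alice16@mail.com           ┃   
■┃24.9 │50 │bob99@mail.com             ┃   
■┃60.8 │63 │frank37@mail.com           ┃   
■┃34.3 │58 │alice23@mail.com           ┃   
■┃85.7 │31 │grace93@mail.com           ┃   
 ┃13.2 │31 │carol63@mail.com           ┃   
 ┃59.4 │63 │grace22@mail.com           ┃   
 ┗━━━━━━━━━━━━━━━━━━━━━━━━━━━━━━━━━━━━━┛   
                                  ┃        


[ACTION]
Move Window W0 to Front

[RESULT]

──────────────────────────────────┨    ┃   
■■■■■■■■                          ┃────┨   
■■■■■■■■                          ┃    ┃   
■■■■■■■■                          ┃    ┃   
■■■■■■■■                          ┃    ┃   
■■■■■■■■                          ┃    ┃   
■■■■■■■■                          ┃    ┃   
■■■■■■■■                          ┃    ┃   
■■■■■■■■                          ┃    ┃   
■■■■■■■■                          ┃    ┃   
■■■■■■■■                          ┃    ┃   
                                  ┃    ┃   
                                  ┃    ┃   
                                  ┃━━━━┛   
                                  ┃        


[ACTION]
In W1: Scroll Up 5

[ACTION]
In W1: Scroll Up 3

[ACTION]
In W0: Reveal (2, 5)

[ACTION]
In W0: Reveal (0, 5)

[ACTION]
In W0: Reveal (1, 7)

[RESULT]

──────────────────────────────────┨    ┃   
■■■■✹✹■■                          ┃────┨   
■■■✹■✹■■                          ┃    ┃   
■■✹✹■■■■                          ┃    ┃   
■■■■■■■■                          ┃    ┃   
■■■■✹✹■■                          ┃    ┃   
■■✹■✹■■■                          ┃    ┃   
■■■■■■■■                          ┃    ┃   
■■■■■■■■                          ┃    ┃   
■✹■■■■✹■                          ┃    ┃   
✹■■■■■■✹                          ┃    ┃   
                                  ┃    ┃   
                                  ┃    ┃   
                                  ┃━━━━┛   
                                  ┃        


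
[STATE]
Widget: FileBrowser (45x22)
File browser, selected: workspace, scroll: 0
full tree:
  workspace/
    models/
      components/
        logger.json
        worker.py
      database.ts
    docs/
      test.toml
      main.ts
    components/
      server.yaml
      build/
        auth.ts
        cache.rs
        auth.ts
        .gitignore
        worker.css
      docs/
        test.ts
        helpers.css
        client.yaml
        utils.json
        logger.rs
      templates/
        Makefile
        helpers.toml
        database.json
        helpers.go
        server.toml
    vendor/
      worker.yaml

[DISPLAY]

> [-] workspace/                             
    [+] models/                              
    [+] docs/                                
    [+] components/                          
    [+] vendor/                              
                                             
                                             
                                             
                                             
                                             
                                             
                                             
                                             
                                             
                                             
                                             
                                             
                                             
                                             
                                             
                                             
                                             


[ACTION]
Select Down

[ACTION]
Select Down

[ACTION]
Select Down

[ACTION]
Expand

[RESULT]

  [-] workspace/                             
    [+] models/                              
    [+] docs/                                
  > [-] components/                          
      server.yaml                            
      [+] build/                             
      [+] docs/                              
      [+] templates/                         
    [+] vendor/                              
                                             
                                             
                                             
                                             
                                             
                                             
                                             
                                             
                                             
                                             
                                             
                                             
                                             


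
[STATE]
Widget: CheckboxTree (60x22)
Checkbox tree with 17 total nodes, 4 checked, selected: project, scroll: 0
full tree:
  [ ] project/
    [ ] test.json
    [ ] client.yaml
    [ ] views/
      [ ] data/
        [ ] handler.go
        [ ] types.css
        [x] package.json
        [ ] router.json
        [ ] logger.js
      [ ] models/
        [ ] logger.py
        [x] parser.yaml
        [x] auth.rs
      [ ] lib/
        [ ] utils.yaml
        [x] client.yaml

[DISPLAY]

>[-] project/                                               
   [ ] test.json                                            
   [ ] client.yaml                                          
   [-] views/                                               
     [-] data/                                              
       [ ] handler.go                                       
       [ ] types.css                                        
       [x] package.json                                     
       [ ] router.json                                      
       [ ] logger.js                                        
     [-] models/                                            
       [ ] logger.py                                        
       [x] parser.yaml                                      
       [x] auth.rs                                          
     [-] lib/                                               
       [ ] utils.yaml                                       
       [x] client.yaml                                      
                                                            
                                                            
                                                            
                                                            
                                                            


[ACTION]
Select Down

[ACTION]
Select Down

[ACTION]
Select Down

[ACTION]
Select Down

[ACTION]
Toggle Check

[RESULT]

 [-] project/                                               
   [ ] test.json                                            
   [ ] client.yaml                                          
   [-] views/                                               
>    [x] data/                                              
       [x] handler.go                                       
       [x] types.css                                        
       [x] package.json                                     
       [x] router.json                                      
       [x] logger.js                                        
     [-] models/                                            
       [ ] logger.py                                        
       [x] parser.yaml                                      
       [x] auth.rs                                          
     [-] lib/                                               
       [ ] utils.yaml                                       
       [x] client.yaml                                      
                                                            
                                                            
                                                            
                                                            
                                                            


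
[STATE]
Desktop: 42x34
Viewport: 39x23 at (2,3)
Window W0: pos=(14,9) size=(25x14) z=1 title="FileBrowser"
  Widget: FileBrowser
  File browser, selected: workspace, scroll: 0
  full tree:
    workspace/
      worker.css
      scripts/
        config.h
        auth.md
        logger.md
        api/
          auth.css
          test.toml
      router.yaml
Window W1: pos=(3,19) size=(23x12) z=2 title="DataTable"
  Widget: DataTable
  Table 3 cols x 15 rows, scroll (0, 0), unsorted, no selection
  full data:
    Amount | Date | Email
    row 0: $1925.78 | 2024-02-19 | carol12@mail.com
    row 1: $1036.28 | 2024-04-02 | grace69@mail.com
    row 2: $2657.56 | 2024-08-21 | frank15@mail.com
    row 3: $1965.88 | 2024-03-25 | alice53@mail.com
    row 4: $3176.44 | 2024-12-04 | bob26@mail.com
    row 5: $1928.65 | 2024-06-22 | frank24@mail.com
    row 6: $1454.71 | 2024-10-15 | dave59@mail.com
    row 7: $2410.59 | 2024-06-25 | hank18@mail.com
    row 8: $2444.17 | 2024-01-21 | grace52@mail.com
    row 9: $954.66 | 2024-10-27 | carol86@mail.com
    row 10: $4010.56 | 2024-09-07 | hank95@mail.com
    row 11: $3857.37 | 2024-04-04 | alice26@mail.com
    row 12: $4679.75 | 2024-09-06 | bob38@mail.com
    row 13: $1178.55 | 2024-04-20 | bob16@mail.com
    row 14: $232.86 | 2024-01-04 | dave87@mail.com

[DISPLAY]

                                       
                                       
                                       
                                       
                                       
                                       
            ┏━━━━━━━━━━━━━━━━━━━━━━━┓  
            ┃ FileBrowser           ┃  
            ┠───────────────────────┨  
            ┃> [-] workspace/       ┃  
            ┃    worker.css         ┃  
            ┃    [+] scripts/       ┃  
            ┃    router.yaml        ┃  
            ┃                       ┃  
            ┃                       ┃  
            ┃                       ┃  
 ┏━━━━━━━━━━━━━━━━━━━━━┓            ┃  
 ┃ DataTable           ┃            ┃  
 ┠─────────────────────┨            ┃  
 ┃Amount  │Date      │E┃━━━━━━━━━━━━┛  
 ┃────────┼──────────┼─┃               
 ┃$1925.78│2024-02-19│c┃               
 ┃$1036.28│2024-04-02│g┃               


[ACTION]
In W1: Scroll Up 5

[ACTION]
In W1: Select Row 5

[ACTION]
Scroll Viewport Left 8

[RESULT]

                                       
                                       
                                       
                                       
                                       
                                       
              ┏━━━━━━━━━━━━━━━━━━━━━━━┓
              ┃ FileBrowser           ┃
              ┠───────────────────────┨
              ┃> [-] workspace/       ┃
              ┃    worker.css         ┃
              ┃    [+] scripts/       ┃
              ┃    router.yaml        ┃
              ┃                       ┃
              ┃                       ┃
              ┃                       ┃
   ┏━━━━━━━━━━━━━━━━━━━━━┓            ┃
   ┃ DataTable           ┃            ┃
   ┠─────────────────────┨            ┃
   ┃Amount  │Date      │E┃━━━━━━━━━━━━┛
   ┃────────┼──────────┼─┃             
   ┃$1925.78│2024-02-19│c┃             
   ┃$1036.28│2024-04-02│g┃             


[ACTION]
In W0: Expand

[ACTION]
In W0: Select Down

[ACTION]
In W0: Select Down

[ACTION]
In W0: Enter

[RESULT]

                                       
                                       
                                       
                                       
                                       
                                       
              ┏━━━━━━━━━━━━━━━━━━━━━━━┓
              ┃ FileBrowser           ┃
              ┠───────────────────────┨
              ┃  [-] workspace/       ┃
              ┃    worker.css         ┃
              ┃  > [-] scripts/       ┃
              ┃      config.h         ┃
              ┃      auth.md          ┃
              ┃      logger.md        ┃
              ┃      [+] api/         ┃
   ┏━━━━━━━━━━━━━━━━━━━━━┓yaml        ┃
   ┃ DataTable           ┃            ┃
   ┠─────────────────────┨            ┃
   ┃Amount  │Date      │E┃━━━━━━━━━━━━┛
   ┃────────┼──────────┼─┃             
   ┃$1925.78│2024-02-19│c┃             
   ┃$1036.28│2024-04-02│g┃             


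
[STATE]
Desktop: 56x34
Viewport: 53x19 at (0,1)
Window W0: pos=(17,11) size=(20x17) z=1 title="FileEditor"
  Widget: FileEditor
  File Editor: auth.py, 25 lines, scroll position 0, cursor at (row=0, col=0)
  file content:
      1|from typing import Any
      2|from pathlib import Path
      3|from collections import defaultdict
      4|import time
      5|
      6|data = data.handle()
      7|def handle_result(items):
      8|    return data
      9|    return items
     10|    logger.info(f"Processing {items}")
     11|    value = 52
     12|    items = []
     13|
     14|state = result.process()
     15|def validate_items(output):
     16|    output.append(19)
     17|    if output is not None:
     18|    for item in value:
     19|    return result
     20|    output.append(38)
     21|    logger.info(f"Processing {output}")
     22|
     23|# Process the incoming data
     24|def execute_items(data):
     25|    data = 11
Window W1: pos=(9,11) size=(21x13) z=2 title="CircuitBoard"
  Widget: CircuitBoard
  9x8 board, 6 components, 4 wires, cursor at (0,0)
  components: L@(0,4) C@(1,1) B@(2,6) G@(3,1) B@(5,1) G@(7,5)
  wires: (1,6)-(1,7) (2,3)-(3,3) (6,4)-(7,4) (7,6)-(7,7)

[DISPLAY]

                                                     
                                                     
                                                     
                                                     
                                                     
                                                     
                                                     
                                                     
                                                     
                                                     
         ┏━━━━━━━━━━━━━━━━━━━┓━━━━━━┓                
         ┃ CircuitBoard      ┃      ┃                
         ┠───────────────────┨──────┨                
         ┃   0 1 2 3 4 5 6 7 ┃impor▲┃                
         ┃0  [.]             ┃ impo█┃                
         ┃                   ┃ions ░┃                
         ┃1       C          ┃     ░┃                
         ┃                   ┃     ░┃                
         ┃2               ·  ┃handl░┃                


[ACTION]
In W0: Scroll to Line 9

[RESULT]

                                                     
                                                     
                                                     
                                                     
                                                     
                                                     
                                                     
                                                     
                                                     
                                                     
         ┏━━━━━━━━━━━━━━━━━━━┓━━━━━━┓                
         ┃ CircuitBoard      ┃      ┃                
         ┠───────────────────┨──────┨                
         ┃   0 1 2 3 4 5 6 7 ┃tems ▲┃                
         ┃0  [.]             ┃nfo(f░┃                
         ┃                   ┃52   ░┃                
         ┃1       C          ┃[]   ░┃                
         ┃                   ┃     ░┃                
         ┃2               ·  ┃lt.pr░┃                


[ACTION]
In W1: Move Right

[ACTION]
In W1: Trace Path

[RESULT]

                                                     
                                                     
                                                     
                                                     
                                                     
                                                     
                                                     
                                                     
                                                     
                                                     
         ┏━━━━━━━━━━━━━━━━━━━┓━━━━━━┓                
         ┃ CircuitBoard      ┃      ┃                
         ┠───────────────────┨──────┨                
         ┃   0 1 2 3 4 5 6 7 ┃tems ▲┃                
         ┃0      [.]         ┃nfo(f░┃                
         ┃                   ┃52   ░┃                
         ┃1       C          ┃[]   ░┃                
         ┃                   ┃     ░┃                
         ┃2               ·  ┃lt.pr░┃                
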